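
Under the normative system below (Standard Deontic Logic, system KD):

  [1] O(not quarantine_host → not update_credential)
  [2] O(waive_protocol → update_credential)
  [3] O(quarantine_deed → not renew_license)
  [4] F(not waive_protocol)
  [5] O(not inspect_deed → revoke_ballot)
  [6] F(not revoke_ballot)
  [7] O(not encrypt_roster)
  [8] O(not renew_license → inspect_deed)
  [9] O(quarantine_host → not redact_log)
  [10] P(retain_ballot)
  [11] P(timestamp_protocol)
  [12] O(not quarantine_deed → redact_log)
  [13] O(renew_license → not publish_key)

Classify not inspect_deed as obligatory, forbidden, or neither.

Forbidden

F(not waive_protocol) at premise 4 means O(waive_protocol).
With premise 2, O(waive_protocol → update_credential), the K-axiom yields O(update_credential).
Premise 1 is O(not quarantine_host → not update_credential); contrapositively O(update_credential → quarantine_host). Since O(update_credential) holds, K gives O(quarantine_host).
Premise 9 is O(quarantine_host → not redact_log); since O(quarantine_host), deontic closure gives O(not redact_log).
Premise 12, O(not quarantine_deed → redact_log), contraposes to O(not redact_log → quarantine_deed); with O(not redact_log) we get O(quarantine_deed).
Premise 3 is O(quarantine_deed → not renew_license); since O(quarantine_deed), deontic closure gives O(not renew_license).
With premise 8, O(not renew_license → inspect_deed), the K-axiom yields O(inspect_deed).
Premises 5, 6, 7, 10, 11, 13 do not contribute to this derivation.
Thus O(inspect_deed), which is F(not inspect_deed): not inspect_deed is forbidden.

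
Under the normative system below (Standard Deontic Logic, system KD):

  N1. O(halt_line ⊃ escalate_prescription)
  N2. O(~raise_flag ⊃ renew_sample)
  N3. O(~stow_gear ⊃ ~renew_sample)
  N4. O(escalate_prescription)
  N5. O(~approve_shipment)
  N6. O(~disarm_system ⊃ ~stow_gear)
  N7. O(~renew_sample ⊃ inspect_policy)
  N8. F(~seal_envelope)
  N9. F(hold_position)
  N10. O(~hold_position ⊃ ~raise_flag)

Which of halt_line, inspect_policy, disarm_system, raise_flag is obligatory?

disarm_system

Premise 9, F(hold_position), is equivalent to O(~hold_position).
Premise 10 is O(~hold_position ⊃ ~raise_flag); since O(~hold_position), deontic closure gives O(~raise_flag).
Applying K to premise 2 (O(~raise_flag ⊃ renew_sample)) and O(~raise_flag) yields O(renew_sample).
Premise 3, O(~stow_gear ⊃ ~renew_sample), contraposes to O(renew_sample ⊃ stow_gear); with O(renew_sample) we get O(stow_gear).
Premise 6, O(~disarm_system ⊃ ~stow_gear), contraposes to O(stow_gear ⊃ disarm_system); with O(stow_gear) we get O(disarm_system).
So O(disarm_system) holds — disarm_system is obligatory. None of the other listed options is made obligatory by any chain of premises.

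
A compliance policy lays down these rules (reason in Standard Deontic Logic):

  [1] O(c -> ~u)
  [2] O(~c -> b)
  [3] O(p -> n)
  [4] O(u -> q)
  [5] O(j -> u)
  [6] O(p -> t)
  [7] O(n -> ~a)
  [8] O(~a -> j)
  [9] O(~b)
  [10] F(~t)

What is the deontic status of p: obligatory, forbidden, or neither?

Forbidden

Premise 9 gives O(~b).
Premise 2, O(~c -> b), contraposes to O(~b -> c); with O(~b) we get O(c).
From O(c) and premise 1, O(c -> ~u), we obtain O(~u).
The contrapositive of premise 5 (O(j -> u)) is O(~u -> ~j), and O(~u) is already established, so O(~j).
Premise 8 is O(~a -> j); contrapositively O(~j -> a). Since O(~j) holds, K gives O(a).
Premise 7 is O(n -> ~a); contrapositively O(a -> ~n). Since O(a) holds, K gives O(~n).
Premise 3, O(p -> n), contraposes to O(~n -> ~p); with O(~n) we get O(~p).
Premises 4, 6, 10 do not contribute to this derivation.
Thus O(~p), which is F(p): p is forbidden.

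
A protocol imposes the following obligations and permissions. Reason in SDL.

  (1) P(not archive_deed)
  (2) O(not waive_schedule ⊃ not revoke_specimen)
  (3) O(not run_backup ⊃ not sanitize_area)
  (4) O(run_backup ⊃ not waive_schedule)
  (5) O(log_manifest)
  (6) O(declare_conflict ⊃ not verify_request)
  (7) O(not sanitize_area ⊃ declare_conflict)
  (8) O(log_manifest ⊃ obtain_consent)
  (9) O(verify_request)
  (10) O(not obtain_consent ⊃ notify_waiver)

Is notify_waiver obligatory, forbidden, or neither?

Neither

Premise 10 is O(not obtain_consent ⊃ notify_waiver), but O(not obtain_consent) is not derivable from the premises, so it does not yield O(notify_waiver).
No premise or chain of K-axiom applications forces O(notify_waiver), and none forces O(not notify_waiver). So notify_waiver is neither obligatory nor forbidden under these norms.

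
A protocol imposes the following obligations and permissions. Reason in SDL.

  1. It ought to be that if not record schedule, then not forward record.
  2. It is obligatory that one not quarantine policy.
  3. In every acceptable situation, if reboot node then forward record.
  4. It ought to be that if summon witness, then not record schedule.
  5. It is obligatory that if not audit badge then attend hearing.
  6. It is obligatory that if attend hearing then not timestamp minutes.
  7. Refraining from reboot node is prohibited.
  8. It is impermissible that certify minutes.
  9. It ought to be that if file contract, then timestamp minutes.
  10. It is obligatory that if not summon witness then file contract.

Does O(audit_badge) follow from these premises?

Yes

Premise 7, F(¬reboot_node), is equivalent to O(reboot_node).
From O(reboot_node) and premise 3, O(reboot_node → forward_record), we obtain O(forward_record).
Premise 1 is O(¬record_schedule → ¬forward_record); contrapositively O(forward_record → record_schedule). Since O(forward_record) holds, K gives O(record_schedule).
The contrapositive of premise 4 (O(summon_witness → ¬record_schedule)) is O(record_schedule → ¬summon_witness), and O(record_schedule) is already established, so O(¬summon_witness).
With premise 10, O(¬summon_witness → file_contract), the K-axiom yields O(file_contract).
With premise 9, O(file_contract → timestamp_minutes), the K-axiom yields O(timestamp_minutes).
The contrapositive of premise 6 (O(attend_hearing → ¬timestamp_minutes)) is O(timestamp_minutes → ¬attend_hearing), and O(timestamp_minutes) is already established, so O(¬attend_hearing).
Premise 5, O(¬audit_badge → attend_hearing), contraposes to O(¬attend_hearing → audit_badge); with O(¬attend_hearing) we get O(audit_badge).
Premises 2, 8 do not contribute to this derivation.
So O(audit_badge) follows.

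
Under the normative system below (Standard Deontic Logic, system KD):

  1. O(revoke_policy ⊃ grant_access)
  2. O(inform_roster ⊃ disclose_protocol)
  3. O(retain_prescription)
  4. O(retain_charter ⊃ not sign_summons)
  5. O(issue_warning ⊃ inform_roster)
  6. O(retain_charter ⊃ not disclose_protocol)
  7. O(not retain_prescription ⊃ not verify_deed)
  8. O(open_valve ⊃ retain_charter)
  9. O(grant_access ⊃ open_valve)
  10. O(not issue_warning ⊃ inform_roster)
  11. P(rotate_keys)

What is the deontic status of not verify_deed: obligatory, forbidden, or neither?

Premise 7 is O(not retain_prescription ⊃ not verify_deed), but O(not retain_prescription) is not derivable from the premises, so it does not yield O(not verify_deed).
No premise or chain of K-axiom applications forces O(not verify_deed), and none forces O(verify_deed). So not verify_deed is neither obligatory nor forbidden under these norms.

Neither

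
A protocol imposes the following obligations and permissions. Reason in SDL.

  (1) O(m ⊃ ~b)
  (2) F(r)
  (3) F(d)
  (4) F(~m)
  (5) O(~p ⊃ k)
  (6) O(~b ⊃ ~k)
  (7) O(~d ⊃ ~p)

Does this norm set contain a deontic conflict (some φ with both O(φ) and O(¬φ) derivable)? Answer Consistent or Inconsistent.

Inconsistent

Premise 4 is F(~m), i.e. O(m).
From O(m) and premise 1, O(m ⊃ ~b), we obtain O(~b).
Premise 6 is O(~b ⊃ ~k); since O(~b), deontic closure gives O(~k).
Premise 5 is O(~p ⊃ k); contrapositively O(~k ⊃ p). Since O(~k) holds, K gives O(p).
Premise 7, O(~d ⊃ ~p), contraposes to O(p ⊃ d); with O(p) we get O(d).
Yet premise 3 is F(d), i.e. O(~d).
We now have both O(d) and O(~d) — d is simultaneously obligatory and forbidden, violating the D-axiom.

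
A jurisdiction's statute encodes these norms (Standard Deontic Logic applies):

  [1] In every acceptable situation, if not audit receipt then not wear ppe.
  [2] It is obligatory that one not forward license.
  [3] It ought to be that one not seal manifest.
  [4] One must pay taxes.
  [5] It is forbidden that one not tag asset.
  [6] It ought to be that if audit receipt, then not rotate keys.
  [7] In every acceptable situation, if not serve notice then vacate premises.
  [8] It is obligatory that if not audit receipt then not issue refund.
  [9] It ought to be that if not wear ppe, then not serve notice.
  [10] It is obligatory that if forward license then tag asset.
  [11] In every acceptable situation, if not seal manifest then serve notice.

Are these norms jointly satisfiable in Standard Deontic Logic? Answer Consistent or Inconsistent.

Premise 10 is O(forward_license → tag_asset); even if O(tag_asset) held, inferring O(forward_license) would be affirming the consequent — invalid.
So O(forward_license) is not derivable, and the apparent clash with O(¬forward_license) does not arise.
A world satisfying every obligation exists (e.g. audit_receipt=true, forward_license=false, issue_refund=false, pay_taxes=true, rotate_keys=false, seal_manifest=false, serve_notice=true, tag_asset=true, vacate_premises=false, wear_ppe=true); no atom is both obligatory and forbidden, so the set is consistent.

Consistent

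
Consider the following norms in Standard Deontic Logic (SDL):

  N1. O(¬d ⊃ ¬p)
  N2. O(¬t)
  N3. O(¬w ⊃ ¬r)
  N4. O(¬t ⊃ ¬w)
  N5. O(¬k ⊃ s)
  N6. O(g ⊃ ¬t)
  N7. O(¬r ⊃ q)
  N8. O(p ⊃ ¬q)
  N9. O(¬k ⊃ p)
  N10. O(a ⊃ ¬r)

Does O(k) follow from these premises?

Yes

From premise 2 we have O(¬t).
Applying K to premise 4 (O(¬t ⊃ ¬w)) and O(¬t) yields O(¬w).
Applying K to premise 3 (O(¬w ⊃ ¬r)) and O(¬w) yields O(¬r).
From O(¬r) and premise 7, O(¬r ⊃ q), we obtain O(q).
Premise 8 is O(p ⊃ ¬q); contrapositively O(q ⊃ ¬p). Since O(q) holds, K gives O(¬p).
The contrapositive of premise 9 (O(¬k ⊃ p)) is O(¬p ⊃ k), and O(¬p) is already established, so O(k).
Premises 1, 5, 6, 10 do not contribute to this derivation.
So O(k) follows.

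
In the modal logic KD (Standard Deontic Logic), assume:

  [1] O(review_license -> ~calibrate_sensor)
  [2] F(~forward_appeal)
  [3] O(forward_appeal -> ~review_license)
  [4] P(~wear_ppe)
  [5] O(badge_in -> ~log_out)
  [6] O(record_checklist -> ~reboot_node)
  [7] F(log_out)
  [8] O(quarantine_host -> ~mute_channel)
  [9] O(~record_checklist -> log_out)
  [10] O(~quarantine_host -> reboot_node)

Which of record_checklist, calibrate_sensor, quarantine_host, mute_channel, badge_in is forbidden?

F(log_out) at premise 7 means O(~log_out).
Premise 9 is O(~record_checklist -> log_out); contrapositively O(~log_out -> record_checklist). Since O(~log_out) holds, K gives O(record_checklist).
With premise 6, O(record_checklist -> ~reboot_node), the K-axiom yields O(~reboot_node).
The contrapositive of premise 10 (O(~quarantine_host -> reboot_node)) is O(~reboot_node -> quarantine_host), and O(~reboot_node) is already established, so O(quarantine_host).
Applying K to premise 8 (O(quarantine_host -> ~mute_channel)) and O(quarantine_host) yields O(~mute_channel).
So O(~mute_channel) holds, i.e. mute_channel is forbidden. None of the other listed options is forbidden under the premises.

mute_channel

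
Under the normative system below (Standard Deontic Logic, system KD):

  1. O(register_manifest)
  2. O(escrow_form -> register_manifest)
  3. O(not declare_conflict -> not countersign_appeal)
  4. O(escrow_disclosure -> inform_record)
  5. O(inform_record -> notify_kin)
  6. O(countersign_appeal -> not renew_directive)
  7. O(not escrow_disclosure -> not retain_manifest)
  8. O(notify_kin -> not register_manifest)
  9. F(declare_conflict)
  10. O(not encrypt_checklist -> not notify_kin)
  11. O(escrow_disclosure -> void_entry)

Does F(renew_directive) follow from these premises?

Premise 6 is O(countersign_appeal -> not renew_directive), but O(countersign_appeal) is not derivable from the premises, so it does not yield O(not renew_directive).
No other premise forces O(not renew_directive). An ideal world satisfying every premise can still have renew_directive true, so F(renew_directive) is not derivable.

No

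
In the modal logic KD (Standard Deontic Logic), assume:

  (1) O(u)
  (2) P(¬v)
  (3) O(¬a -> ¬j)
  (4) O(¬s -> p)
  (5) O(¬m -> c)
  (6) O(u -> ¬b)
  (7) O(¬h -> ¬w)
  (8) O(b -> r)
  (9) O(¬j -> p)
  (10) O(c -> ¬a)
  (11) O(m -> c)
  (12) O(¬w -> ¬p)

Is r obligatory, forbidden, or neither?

Neither

Premise 8 is O(b -> r), but O(b) is not derivable from the premises, so it does not yield O(r).
No premise or chain of K-axiom applications forces O(r), and none forces O(¬r). So r is neither obligatory nor forbidden under these norms.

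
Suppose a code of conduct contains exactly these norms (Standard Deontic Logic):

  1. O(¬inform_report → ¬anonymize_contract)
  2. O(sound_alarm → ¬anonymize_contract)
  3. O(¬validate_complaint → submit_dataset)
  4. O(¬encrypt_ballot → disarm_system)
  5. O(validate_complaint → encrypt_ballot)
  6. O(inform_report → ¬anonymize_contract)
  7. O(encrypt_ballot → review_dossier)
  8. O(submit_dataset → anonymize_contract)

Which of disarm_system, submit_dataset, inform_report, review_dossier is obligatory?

review_dossier

Premises 1 and 6 cover both cases: O(¬inform_report → ¬anonymize_contract) and O(inform_report → ¬anonymize_contract). Since ¬inform_report ∨ inform_report is a tautology, O(¬anonymize_contract) follows.
Premise 8 is O(submit_dataset → anonymize_contract); contrapositively O(¬anonymize_contract → ¬submit_dataset). Since O(¬anonymize_contract) holds, K gives O(¬submit_dataset).
Premise 3, O(¬validate_complaint → submit_dataset), contraposes to O(¬submit_dataset → validate_complaint); with O(¬submit_dataset) we get O(validate_complaint).
From O(validate_complaint) and premise 5, O(validate_complaint → encrypt_ballot), we obtain O(encrypt_ballot).
Premise 7 is O(encrypt_ballot → review_dossier); since O(encrypt_ballot), deontic closure gives O(review_dossier).
So O(review_dossier) holds — review_dossier is obligatory. None of the other listed options is made obligatory by any chain of premises.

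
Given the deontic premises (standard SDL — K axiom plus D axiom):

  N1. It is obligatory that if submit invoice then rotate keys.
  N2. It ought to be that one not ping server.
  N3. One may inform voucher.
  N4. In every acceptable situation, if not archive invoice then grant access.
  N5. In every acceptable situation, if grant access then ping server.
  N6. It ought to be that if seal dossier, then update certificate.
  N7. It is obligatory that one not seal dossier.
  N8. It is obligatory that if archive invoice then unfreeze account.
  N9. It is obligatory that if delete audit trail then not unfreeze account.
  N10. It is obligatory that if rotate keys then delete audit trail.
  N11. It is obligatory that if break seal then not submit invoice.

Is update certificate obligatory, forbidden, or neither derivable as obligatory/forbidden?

Neither

Premise 6 is O(seal_dossier → update_certificate), but O(seal_dossier) is not derivable from the premises, so it does not yield O(update_certificate).
No premise or chain of K-axiom applications forces O(update_certificate), and none forces O(¬update_certificate). So update_certificate is neither obligatory nor forbidden under these norms.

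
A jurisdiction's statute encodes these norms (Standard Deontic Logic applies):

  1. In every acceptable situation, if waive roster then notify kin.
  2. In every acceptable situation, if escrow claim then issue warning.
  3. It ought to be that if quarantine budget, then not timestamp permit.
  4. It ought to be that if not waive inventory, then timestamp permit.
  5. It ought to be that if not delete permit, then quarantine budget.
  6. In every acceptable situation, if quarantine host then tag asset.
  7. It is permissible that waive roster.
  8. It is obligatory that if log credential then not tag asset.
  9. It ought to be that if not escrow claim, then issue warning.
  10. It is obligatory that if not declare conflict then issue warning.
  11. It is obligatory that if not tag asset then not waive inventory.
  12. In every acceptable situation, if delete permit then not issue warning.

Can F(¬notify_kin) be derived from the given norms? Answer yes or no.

Premise 1 is O(waive_roster → notify_kin), but O(waive_roster) is not derivable from the premises (the permission P(waive_roster) asserts only ¬O(¬waive_roster), not O(waive_roster)), so it does not yield O(notify_kin).
No other premise forces O(notify_kin). An ideal world satisfying every premise can still have ¬notify_kin true, so F(¬notify_kin) is not derivable.

No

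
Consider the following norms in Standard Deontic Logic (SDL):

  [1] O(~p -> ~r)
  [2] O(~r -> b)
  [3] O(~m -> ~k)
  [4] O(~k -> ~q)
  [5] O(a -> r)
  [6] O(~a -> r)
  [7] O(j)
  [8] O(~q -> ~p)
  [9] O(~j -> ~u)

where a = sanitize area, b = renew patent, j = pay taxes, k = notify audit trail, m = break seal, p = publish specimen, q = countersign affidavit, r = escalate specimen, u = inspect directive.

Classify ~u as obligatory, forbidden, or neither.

Neither

Premise 9 is O(~j -> ~u), but O(~j) is not derivable from the premises, so it does not yield O(~u).
No premise or chain of K-axiom applications forces O(~u), and none forces O(u). So ~u is neither obligatory nor forbidden under these norms.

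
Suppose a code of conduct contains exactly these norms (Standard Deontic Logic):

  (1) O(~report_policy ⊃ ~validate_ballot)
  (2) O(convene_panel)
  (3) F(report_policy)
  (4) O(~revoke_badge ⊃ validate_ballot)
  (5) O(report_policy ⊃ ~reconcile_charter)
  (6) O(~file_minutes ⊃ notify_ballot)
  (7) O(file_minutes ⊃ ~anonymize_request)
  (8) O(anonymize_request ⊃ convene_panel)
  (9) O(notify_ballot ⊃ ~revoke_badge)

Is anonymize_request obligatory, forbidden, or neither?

Premise 3 is F(report_policy), i.e. O(~report_policy).
With premise 1, O(~report_policy ⊃ ~validate_ballot), the K-axiom yields O(~validate_ballot).
Premise 4, O(~revoke_badge ⊃ validate_ballot), contraposes to O(~validate_ballot ⊃ revoke_badge); with O(~validate_ballot) we get O(revoke_badge).
Premise 9, O(notify_ballot ⊃ ~revoke_badge), contraposes to O(revoke_badge ⊃ ~notify_ballot); with O(revoke_badge) we get O(~notify_ballot).
Premise 6, O(~file_minutes ⊃ notify_ballot), contraposes to O(~notify_ballot ⊃ file_minutes); with O(~notify_ballot) we get O(file_minutes).
Applying K to premise 7 (O(file_minutes ⊃ ~anonymize_request)) and O(file_minutes) yields O(~anonymize_request).
Premises 2, 5, 8 do not contribute to this derivation.
Thus O(~anonymize_request), which is F(anonymize_request): anonymize_request is forbidden.

Forbidden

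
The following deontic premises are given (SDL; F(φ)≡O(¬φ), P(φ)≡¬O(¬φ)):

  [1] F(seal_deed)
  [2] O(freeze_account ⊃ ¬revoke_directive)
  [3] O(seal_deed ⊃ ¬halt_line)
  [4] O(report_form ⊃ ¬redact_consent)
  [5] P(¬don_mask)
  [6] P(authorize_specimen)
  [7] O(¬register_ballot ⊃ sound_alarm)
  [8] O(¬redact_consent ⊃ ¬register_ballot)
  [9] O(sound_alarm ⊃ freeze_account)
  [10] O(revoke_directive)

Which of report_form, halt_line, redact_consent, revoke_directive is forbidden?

report_form

Premise 10 gives O(revoke_directive).
The contrapositive of premise 2 (O(freeze_account ⊃ ¬revoke_directive)) is O(revoke_directive ⊃ ¬freeze_account), and O(revoke_directive) is already established, so O(¬freeze_account).
Premise 9 is O(sound_alarm ⊃ freeze_account); contrapositively O(¬freeze_account ⊃ ¬sound_alarm). Since O(¬freeze_account) holds, K gives O(¬sound_alarm).
Premise 7, O(¬register_ballot ⊃ sound_alarm), contraposes to O(¬sound_alarm ⊃ register_ballot); with O(¬sound_alarm) we get O(register_ballot).
Premise 8, O(¬redact_consent ⊃ ¬register_ballot), contraposes to O(register_ballot ⊃ redact_consent); with O(register_ballot) we get O(redact_consent).
Premise 4, O(report_form ⊃ ¬redact_consent), contraposes to O(redact_consent ⊃ ¬report_form); with O(redact_consent) we get O(¬report_form).
So O(¬report_form) holds, i.e. report_form is forbidden. None of the other listed options is forbidden under the premises.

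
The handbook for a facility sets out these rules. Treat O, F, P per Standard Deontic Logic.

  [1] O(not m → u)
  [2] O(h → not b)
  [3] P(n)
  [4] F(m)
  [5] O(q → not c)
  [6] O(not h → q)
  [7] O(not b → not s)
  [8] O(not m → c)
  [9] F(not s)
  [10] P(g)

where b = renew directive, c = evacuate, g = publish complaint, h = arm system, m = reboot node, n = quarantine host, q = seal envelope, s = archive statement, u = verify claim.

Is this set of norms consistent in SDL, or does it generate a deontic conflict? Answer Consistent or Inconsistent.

Inconsistent

Premise 9, F(not s), is equivalent to O(s).
Premise 7, O(not b → not s), contraposes to O(s → b); with O(s) we get O(b).
Premise 2, O(h → not b), contraposes to O(b → not h); with O(b) we get O(not h).
Premise 6 is O(not h → q); since O(not h), deontic closure gives O(q).
From O(q) and premise 5, O(q → not c), we obtain O(not c).
Premise 8 is O(not m → c); contrapositively O(not c → m). Since O(not c) holds, K gives O(m).
However, F(m) at premise 4 amounts to O(not m).
We now have both O(m) and O(not m) — m is simultaneously obligatory and forbidden, violating the D-axiom.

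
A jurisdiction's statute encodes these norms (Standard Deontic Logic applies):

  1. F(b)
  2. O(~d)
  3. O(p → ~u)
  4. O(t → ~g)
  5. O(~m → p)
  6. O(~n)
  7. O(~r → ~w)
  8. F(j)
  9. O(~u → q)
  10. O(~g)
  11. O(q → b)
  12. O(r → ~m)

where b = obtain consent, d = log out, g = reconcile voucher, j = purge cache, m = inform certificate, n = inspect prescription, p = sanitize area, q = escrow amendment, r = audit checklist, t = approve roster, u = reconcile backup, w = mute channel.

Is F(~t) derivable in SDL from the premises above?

Premise 4 is O(t → ~g); even if O(~g) held, inferring O(t) would be affirming the consequent — invalid.
No other premise forces O(t). An ideal world satisfying every premise can still have ~t true, so F(~t) is not derivable.

No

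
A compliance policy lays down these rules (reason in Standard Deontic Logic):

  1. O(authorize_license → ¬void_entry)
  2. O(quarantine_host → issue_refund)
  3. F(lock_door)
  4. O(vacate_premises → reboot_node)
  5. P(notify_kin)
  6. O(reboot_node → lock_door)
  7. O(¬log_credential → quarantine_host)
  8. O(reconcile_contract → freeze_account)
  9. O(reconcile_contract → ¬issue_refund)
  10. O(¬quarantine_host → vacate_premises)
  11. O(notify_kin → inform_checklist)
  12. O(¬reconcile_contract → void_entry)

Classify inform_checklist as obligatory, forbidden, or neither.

Premise 11 is O(notify_kin → inform_checklist), but O(notify_kin) is not derivable from the premises (the permission P(notify_kin) asserts only ¬O(¬notify_kin), not O(notify_kin)), so it does not yield O(inform_checklist).
No premise or chain of K-axiom applications forces O(inform_checklist), and none forces O(¬inform_checklist). So inform_checklist is neither obligatory nor forbidden under these norms.

Neither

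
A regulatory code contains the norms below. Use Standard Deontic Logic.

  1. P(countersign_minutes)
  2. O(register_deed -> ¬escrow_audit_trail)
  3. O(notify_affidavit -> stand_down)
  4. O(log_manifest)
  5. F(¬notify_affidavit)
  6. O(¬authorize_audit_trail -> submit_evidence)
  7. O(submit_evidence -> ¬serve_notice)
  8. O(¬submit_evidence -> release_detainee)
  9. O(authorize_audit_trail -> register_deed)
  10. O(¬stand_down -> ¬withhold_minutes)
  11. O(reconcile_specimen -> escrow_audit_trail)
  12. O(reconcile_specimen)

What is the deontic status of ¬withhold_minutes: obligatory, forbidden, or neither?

Premise 10 is O(¬stand_down -> ¬withhold_minutes), but O(¬stand_down) is not derivable from the premises, so it does not yield O(¬withhold_minutes).
No premise or chain of K-axiom applications forces O(¬withhold_minutes), and none forces O(withhold_minutes). So ¬withhold_minutes is neither obligatory nor forbidden under these norms.

Neither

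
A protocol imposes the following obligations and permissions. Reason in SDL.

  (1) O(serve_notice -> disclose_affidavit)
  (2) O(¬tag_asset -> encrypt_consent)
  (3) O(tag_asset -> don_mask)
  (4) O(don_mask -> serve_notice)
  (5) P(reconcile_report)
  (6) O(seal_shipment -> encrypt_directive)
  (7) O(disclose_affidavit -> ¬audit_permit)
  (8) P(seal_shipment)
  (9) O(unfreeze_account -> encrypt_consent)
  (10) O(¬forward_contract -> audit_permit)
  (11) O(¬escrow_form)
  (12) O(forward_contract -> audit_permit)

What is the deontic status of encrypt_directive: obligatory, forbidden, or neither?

Neither

Premise 6 is O(seal_shipment -> encrypt_directive), but O(seal_shipment) is not derivable from the premises (the permission P(seal_shipment) asserts only ¬O(¬seal_shipment), not O(seal_shipment)), so it does not yield O(encrypt_directive).
No premise or chain of K-axiom applications forces O(encrypt_directive), and none forces O(¬encrypt_directive). So encrypt_directive is neither obligatory nor forbidden under these norms.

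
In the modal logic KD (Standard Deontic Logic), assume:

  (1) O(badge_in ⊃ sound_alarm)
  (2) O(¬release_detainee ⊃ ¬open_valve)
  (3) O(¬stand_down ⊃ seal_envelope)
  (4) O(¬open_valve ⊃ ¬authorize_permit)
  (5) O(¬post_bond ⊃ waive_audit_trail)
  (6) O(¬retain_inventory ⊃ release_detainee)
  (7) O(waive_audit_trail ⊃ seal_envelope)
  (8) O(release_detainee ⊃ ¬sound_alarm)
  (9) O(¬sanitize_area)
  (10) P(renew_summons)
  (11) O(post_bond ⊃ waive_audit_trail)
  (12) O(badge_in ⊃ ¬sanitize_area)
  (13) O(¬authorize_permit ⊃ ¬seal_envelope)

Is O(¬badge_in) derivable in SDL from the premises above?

By case analysis on ¬post_bond: premise 5 gives O(¬post_bond ⊃ waive_audit_trail) and premise 11 gives O(post_bond ⊃ waive_audit_trail), so O(waive_audit_trail) either way.
With premise 7, O(waive_audit_trail ⊃ seal_envelope), the K-axiom yields O(seal_envelope).
Premise 13 is O(¬authorize_permit ⊃ ¬seal_envelope); contrapositively O(seal_envelope ⊃ authorize_permit). Since O(seal_envelope) holds, K gives O(authorize_permit).
Premise 4 is O(¬open_valve ⊃ ¬authorize_permit); contrapositively O(authorize_permit ⊃ open_valve). Since O(authorize_permit) holds, K gives O(open_valve).
Premise 2, O(¬release_detainee ⊃ ¬open_valve), contraposes to O(open_valve ⊃ release_detainee); with O(open_valve) we get O(release_detainee).
Premise 8 is O(release_detainee ⊃ ¬sound_alarm); since O(release_detainee), deontic closure gives O(¬sound_alarm).
Premise 1 is O(badge_in ⊃ sound_alarm); contrapositively O(¬sound_alarm ⊃ ¬badge_in). Since O(¬sound_alarm) holds, K gives O(¬badge_in).
Premises 3, 6, 9, 10, 12 do not contribute to this derivation.
So O(¬badge_in) follows.

Yes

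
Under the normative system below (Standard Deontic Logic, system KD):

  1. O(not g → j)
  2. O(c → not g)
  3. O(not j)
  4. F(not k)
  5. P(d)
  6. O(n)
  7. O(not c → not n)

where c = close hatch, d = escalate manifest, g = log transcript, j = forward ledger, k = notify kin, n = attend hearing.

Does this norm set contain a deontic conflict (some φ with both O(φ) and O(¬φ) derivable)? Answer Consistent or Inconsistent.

From premise 6 we have O(n).
The contrapositive of premise 7 (O(not c → not n)) is O(n → c), and O(n) is already established, so O(c).
From O(c) and premise 2, O(c → not g), we obtain O(not g).
Applying K to premise 1 (O(not g → j)) and O(not g) yields O(j).
However, premise 3 gives O(not j).
We now have both O(j) and O(not j) — j is simultaneously obligatory and forbidden, violating the D-axiom.

Inconsistent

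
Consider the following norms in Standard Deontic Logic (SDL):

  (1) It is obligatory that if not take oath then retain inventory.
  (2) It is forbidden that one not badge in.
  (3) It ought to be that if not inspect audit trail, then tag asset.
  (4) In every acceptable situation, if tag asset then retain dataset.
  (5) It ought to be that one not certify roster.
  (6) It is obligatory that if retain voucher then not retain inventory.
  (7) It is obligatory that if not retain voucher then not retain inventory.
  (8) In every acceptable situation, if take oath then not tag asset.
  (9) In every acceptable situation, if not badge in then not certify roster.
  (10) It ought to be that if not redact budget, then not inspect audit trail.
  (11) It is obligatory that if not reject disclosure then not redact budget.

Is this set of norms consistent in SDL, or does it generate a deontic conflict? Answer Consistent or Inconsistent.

Premise 9 is O(¬badge_in → ¬certify_roster); even if O(¬certify_roster) held, inferring O(¬badge_in) would be affirming the consequent — invalid.
So O(¬badge_in) is not derivable, and the apparent clash with O(badge_in) does not arise.
A world satisfying every obligation exists (e.g. badge_in=true, certify_roster=false, inspect_audit_trail=true, redact_budget=true, reject_disclosure=true, retain_dataset=false, retain_inventory=false, retain_voucher=false, tag_asset=false, take_oath=true); no atom is both obligatory and forbidden, so the set is consistent.

Consistent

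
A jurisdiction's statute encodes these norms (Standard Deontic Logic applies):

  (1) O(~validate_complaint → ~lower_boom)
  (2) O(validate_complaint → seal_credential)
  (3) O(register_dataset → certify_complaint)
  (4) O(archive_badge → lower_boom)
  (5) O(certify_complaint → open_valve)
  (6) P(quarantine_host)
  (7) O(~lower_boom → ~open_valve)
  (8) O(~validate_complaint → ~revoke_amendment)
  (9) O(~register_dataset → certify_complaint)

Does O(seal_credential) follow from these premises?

By case analysis on ~register_dataset: premise 9 gives O(~register_dataset → certify_complaint) and premise 3 gives O(register_dataset → certify_complaint), so O(certify_complaint) either way.
With premise 5, O(certify_complaint → open_valve), the K-axiom yields O(open_valve).
The contrapositive of premise 7 (O(~lower_boom → ~open_valve)) is O(open_valve → lower_boom), and O(open_valve) is already established, so O(lower_boom).
Premise 1, O(~validate_complaint → ~lower_boom), contraposes to O(lower_boom → validate_complaint); with O(lower_boom) we get O(validate_complaint).
From O(validate_complaint) and premise 2, O(validate_complaint → seal_credential), we obtain O(seal_credential).
Premises 4, 6, 8 do not contribute to this derivation.
So O(seal_credential) follows.

Yes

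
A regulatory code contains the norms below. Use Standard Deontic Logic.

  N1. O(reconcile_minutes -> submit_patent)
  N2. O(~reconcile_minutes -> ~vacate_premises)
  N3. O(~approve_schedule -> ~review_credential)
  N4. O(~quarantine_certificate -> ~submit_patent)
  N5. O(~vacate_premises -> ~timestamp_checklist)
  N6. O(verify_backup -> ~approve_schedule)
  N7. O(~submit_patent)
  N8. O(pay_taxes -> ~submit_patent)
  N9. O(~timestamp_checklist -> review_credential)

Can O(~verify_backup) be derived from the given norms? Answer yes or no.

Yes

Premise 7 states O(~submit_patent) outright.
The contrapositive of premise 1 (O(reconcile_minutes -> submit_patent)) is O(~submit_patent -> ~reconcile_minutes), and O(~submit_patent) is already established, so O(~reconcile_minutes).
From O(~reconcile_minutes) and premise 2, O(~reconcile_minutes -> ~vacate_premises), we obtain O(~vacate_premises).
Applying K to premise 5 (O(~vacate_premises -> ~timestamp_checklist)) and O(~vacate_premises) yields O(~timestamp_checklist).
Applying K to premise 9 (O(~timestamp_checklist -> review_credential)) and O(~timestamp_checklist) yields O(review_credential).
The contrapositive of premise 3 (O(~approve_schedule -> ~review_credential)) is O(review_credential -> approve_schedule), and O(review_credential) is already established, so O(approve_schedule).
Premise 6 is O(verify_backup -> ~approve_schedule); contrapositively O(approve_schedule -> ~verify_backup). Since O(approve_schedule) holds, K gives O(~verify_backup).
Premises 4, 8 do not contribute to this derivation.
So O(~verify_backup) follows.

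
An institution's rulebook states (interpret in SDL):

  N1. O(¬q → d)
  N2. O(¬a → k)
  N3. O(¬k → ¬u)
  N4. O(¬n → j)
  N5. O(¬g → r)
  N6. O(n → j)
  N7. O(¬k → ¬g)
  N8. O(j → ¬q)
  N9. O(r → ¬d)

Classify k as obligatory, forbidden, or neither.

Obligatory

By case analysis on n: premise 6 gives O(n → j) and premise 4 gives O(¬n → j), so O(j) either way.
With premise 8, O(j → ¬q), the K-axiom yields O(¬q).
Applying K to premise 1 (O(¬q → d)) and O(¬q) yields O(d).
Premise 9 is O(r → ¬d); contrapositively O(d → ¬r). Since O(d) holds, K gives O(¬r).
The contrapositive of premise 5 (O(¬g → r)) is O(¬r → g), and O(¬r) is already established, so O(g).
The contrapositive of premise 7 (O(¬k → ¬g)) is O(g → k), and O(g) is already established, so O(k).
Premises 2, 3 do not contribute to this derivation.
Hence k is obligatory.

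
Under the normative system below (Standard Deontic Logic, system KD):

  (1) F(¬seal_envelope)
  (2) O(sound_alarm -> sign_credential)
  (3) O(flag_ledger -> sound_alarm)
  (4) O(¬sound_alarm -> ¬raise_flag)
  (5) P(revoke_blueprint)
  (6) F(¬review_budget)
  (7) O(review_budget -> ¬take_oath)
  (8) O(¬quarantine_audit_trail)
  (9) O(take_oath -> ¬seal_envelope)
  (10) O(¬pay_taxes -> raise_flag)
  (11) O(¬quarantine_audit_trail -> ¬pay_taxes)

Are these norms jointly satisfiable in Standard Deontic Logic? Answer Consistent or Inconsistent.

Premise 9 is O(take_oath -> ¬seal_envelope), but O(take_oath) is not derivable from the premises, so it does not yield O(¬seal_envelope).
So O(¬seal_envelope) is not derivable, and the apparent clash with O(seal_envelope) does not arise.
A world satisfying every obligation exists (e.g. flag_ledger=false, pay_taxes=false, quarantine_audit_trail=false, raise_flag=true, review_budget=true, revoke_blueprint=false, seal_envelope=true, sign_credential=true, sound_alarm=true, take_oath=false); no atom is both obligatory and forbidden, so the set is consistent.

Consistent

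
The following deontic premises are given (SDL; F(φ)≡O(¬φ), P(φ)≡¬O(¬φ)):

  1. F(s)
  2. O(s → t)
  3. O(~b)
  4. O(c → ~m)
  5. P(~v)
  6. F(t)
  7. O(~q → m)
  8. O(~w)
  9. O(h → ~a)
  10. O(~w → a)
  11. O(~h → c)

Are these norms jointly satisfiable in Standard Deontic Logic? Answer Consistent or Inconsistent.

Premise 2 is O(s → t), but O(s) is not derivable from the premises, so it does not yield O(t).
So O(t) is not derivable, and the apparent clash with O(~t) does not arise.
A world satisfying every obligation exists (e.g. a=true, b=false, c=true, h=false, m=false, q=true, s=false, t=false, v=false, w=false); no atom is both obligatory and forbidden, so the set is consistent.

Consistent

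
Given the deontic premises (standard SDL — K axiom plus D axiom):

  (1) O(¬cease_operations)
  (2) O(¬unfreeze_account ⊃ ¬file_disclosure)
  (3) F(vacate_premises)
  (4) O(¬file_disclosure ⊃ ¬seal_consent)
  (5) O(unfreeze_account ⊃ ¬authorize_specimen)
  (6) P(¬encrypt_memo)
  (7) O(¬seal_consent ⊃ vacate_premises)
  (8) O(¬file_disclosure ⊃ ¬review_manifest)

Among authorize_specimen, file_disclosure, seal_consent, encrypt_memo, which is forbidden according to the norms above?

Premise 3, F(vacate_premises), is equivalent to O(¬vacate_premises).
Premise 7, O(¬seal_consent ⊃ vacate_premises), contraposes to O(¬vacate_premises ⊃ seal_consent); with O(¬vacate_premises) we get O(seal_consent).
The contrapositive of premise 4 (O(¬file_disclosure ⊃ ¬seal_consent)) is O(seal_consent ⊃ file_disclosure), and O(seal_consent) is already established, so O(file_disclosure).
The contrapositive of premise 2 (O(¬unfreeze_account ⊃ ¬file_disclosure)) is O(file_disclosure ⊃ unfreeze_account), and O(file_disclosure) is already established, so O(unfreeze_account).
With premise 5, O(unfreeze_account ⊃ ¬authorize_specimen), the K-axiom yields O(¬authorize_specimen).
So O(¬authorize_specimen) holds, i.e. authorize_specimen is forbidden. None of the other listed options is forbidden under the premises.

authorize_specimen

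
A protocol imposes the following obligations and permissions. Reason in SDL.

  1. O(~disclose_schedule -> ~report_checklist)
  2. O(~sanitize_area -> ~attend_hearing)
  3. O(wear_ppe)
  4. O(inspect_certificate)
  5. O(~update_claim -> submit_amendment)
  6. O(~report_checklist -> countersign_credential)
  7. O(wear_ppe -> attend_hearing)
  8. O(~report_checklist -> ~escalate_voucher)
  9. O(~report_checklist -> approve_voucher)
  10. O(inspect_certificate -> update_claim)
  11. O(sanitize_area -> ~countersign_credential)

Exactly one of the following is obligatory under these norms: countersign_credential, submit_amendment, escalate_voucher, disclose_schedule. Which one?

Premise 3 states O(wear_ppe) outright.
With premise 7, O(wear_ppe -> attend_hearing), the K-axiom yields O(attend_hearing).
Premise 2, O(~sanitize_area -> ~attend_hearing), contraposes to O(attend_hearing -> sanitize_area); with O(attend_hearing) we get O(sanitize_area).
Applying K to premise 11 (O(sanitize_area -> ~countersign_credential)) and O(sanitize_area) yields O(~countersign_credential).
Premise 6 is O(~report_checklist -> countersign_credential); contrapositively O(~countersign_credential -> report_checklist). Since O(~countersign_credential) holds, K gives O(report_checklist).
The contrapositive of premise 1 (O(~disclose_schedule -> ~report_checklist)) is O(report_checklist -> disclose_schedule), and O(report_checklist) is already established, so O(disclose_schedule).
So O(disclose_schedule) holds — disclose_schedule is obligatory. None of the other listed options is made obligatory by any chain of premises.

disclose_schedule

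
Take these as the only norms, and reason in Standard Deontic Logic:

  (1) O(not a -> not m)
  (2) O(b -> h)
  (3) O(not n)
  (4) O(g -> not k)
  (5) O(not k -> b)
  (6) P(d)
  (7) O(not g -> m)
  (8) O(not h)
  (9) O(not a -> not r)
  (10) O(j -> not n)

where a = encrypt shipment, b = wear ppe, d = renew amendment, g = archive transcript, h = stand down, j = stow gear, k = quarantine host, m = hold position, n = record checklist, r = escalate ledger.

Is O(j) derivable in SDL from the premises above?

No

Premise 10 is O(j -> not n); even if O(not n) held, inferring O(j) would be affirming the consequent — invalid.
No other premise forces O(j). An ideal world satisfying every premise can still have j false, so O(j) is not derivable.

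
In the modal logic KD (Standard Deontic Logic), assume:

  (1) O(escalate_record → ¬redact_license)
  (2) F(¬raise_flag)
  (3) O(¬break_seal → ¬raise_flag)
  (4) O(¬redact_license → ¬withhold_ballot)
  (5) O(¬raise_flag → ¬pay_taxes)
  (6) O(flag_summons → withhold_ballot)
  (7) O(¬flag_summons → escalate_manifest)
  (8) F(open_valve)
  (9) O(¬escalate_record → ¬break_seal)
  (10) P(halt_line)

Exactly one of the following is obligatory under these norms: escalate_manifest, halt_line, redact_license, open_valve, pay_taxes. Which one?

escalate_manifest

Premise 2, F(¬raise_flag), is equivalent to O(raise_flag).
Premise 3, O(¬break_seal → ¬raise_flag), contraposes to O(raise_flag → break_seal); with O(raise_flag) we get O(break_seal).
Premise 9, O(¬escalate_record → ¬break_seal), contraposes to O(break_seal → escalate_record); with O(break_seal) we get O(escalate_record).
Applying K to premise 1 (O(escalate_record → ¬redact_license)) and O(escalate_record) yields O(¬redact_license).
From O(¬redact_license) and premise 4, O(¬redact_license → ¬withhold_ballot), we obtain O(¬withhold_ballot).
Premise 6 is O(flag_summons → withhold_ballot); contrapositively O(¬withhold_ballot → ¬flag_summons). Since O(¬withhold_ballot) holds, K gives O(¬flag_summons).
Applying K to premise 7 (O(¬flag_summons → escalate_manifest)) and O(¬flag_summons) yields O(escalate_manifest).
So O(escalate_manifest) holds — escalate_manifest is obligatory. None of the other listed options is made obligatory by any chain of premises.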